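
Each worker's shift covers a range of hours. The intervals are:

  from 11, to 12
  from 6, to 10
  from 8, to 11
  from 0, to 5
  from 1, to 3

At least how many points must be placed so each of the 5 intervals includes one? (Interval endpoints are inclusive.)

Sorted: [1,3] [0,5] [6,10] [8,11] [11,12]
{[1,3],[0,5]} hit by 3; {[6,10],[8,11]} hit by 10; {[11,12]} hit by 12.
Points: 3, 10, 12 (3 total).

3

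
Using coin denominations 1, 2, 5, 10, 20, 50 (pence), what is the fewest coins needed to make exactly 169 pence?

Greedy: take as many of the largest coin as possible, then repeat with the remainder.
169 = 3×50 + 1×10 + 1×5 + 2×2
Total coins = 3 + 1 + 1 + 2 = 7

7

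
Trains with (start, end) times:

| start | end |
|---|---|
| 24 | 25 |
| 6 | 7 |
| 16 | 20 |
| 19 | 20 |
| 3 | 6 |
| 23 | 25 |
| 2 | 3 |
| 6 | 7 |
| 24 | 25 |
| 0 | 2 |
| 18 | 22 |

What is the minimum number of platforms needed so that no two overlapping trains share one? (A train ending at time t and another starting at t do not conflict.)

3

The answer is the maximum number of intervals overlapping at any instant.
starts: [0, 2, 3, 6, 6, 16, 18, 19, 23, 24, 24]
ends:   [2, 3, 6, 7, 7, 20, 20, 22, 25, 25, 25]
s0→1 e2→0 s2→1 e3→0 s3→1 e6→0 s6→1 s6→2 e7→1 e7→0 s16→1 s18→2 s19→3  — peak 3.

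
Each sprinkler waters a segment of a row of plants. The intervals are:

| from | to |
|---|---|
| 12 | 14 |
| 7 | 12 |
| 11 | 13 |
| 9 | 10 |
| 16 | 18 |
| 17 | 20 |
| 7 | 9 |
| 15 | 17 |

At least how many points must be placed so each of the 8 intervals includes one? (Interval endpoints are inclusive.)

3

By right end: [7,9]  [9,10]  [7,12]  [11,13]  [12,14]  [15,17]  [16,18]  [17,20]
[7,9] uncovered → point at 9; [11,13] uncovered → point at 13; [15,17] uncovered → point at 17.
Points: 9, 13, 17 (3 total).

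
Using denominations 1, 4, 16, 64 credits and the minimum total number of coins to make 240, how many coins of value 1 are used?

0

240 = 3×64 + 3×16
Count of 1: 0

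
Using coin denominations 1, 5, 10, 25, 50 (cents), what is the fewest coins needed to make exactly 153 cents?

Use the largest denomination that fits, subtract, and repeat.
153 − 3×50→3 − 3×1→0
Total coins = 3 + 3 = 6

6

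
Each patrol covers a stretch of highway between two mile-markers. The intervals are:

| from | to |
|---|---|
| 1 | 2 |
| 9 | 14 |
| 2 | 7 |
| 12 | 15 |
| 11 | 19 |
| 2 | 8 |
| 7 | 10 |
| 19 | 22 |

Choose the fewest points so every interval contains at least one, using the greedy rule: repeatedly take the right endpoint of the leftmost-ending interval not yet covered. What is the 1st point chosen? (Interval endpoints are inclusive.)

By right end: [1,2]  [2,7]  [2,8]  [7,10]  [9,14]  [12,15]  [11,19]  [19,22]
[1,2] uncovered → point at 2; [7,10] uncovered → point at 10; [12,15] uncovered → point at 15; [19,22] uncovered → point at 22.
Points: 2, 10, 15, 22 (4 total).

2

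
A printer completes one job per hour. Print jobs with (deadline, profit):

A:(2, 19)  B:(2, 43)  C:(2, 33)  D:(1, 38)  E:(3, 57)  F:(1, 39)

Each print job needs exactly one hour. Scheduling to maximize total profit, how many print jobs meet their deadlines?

3

Take jobs in profit order; each goes to the latest open slot no later than its deadline.
Profit order: E=57 B=43 F=39 D=38 C=33 A=19
Assign: E→slot 3, B→slot 2, F→slot 1, D skipped, C skipped, A skipped.
Slots: [1:F] [2:B] [3:E]
3 of 6 scheduled.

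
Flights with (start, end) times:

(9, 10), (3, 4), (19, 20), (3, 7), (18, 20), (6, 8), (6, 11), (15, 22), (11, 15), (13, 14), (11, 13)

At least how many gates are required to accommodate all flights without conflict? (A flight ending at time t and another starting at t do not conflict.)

3

starts: [3, 3, 6, 6, 9, 11, 11, 13, 15, 18, 19]
ends:   [4, 7, 8, 10, 11, 13, 14, 15, 20, 20, 22]
s3→1 s3→2 e4→1 s6→2 s6→3  — peak 3.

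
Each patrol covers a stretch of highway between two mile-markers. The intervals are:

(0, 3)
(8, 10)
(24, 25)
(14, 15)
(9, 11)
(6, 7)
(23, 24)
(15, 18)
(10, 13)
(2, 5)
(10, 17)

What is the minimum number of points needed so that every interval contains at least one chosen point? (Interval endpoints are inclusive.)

By right end: [0,3]  [2,5]  [6,7]  [8,10]  [9,11]  [10,13]  [14,15]  [10,17]  [15,18]  [23,24]  [24,25]
[0,3] uncovered → point at 3; [6,7] uncovered → point at 7; [8,10] uncovered → point at 10; [14,15] uncovered → point at 15; [23,24] uncovered → point at 24.
Points: 3, 7, 10, 15, 24 (5 total).

5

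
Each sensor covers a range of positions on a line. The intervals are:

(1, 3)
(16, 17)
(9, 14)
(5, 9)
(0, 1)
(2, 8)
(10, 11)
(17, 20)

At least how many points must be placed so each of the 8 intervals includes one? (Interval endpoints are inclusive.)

4

Sort by right endpoint; whenever an interval is uncovered, place a point at its right end.
By right end: [0,1]  [1,3]  [2,8]  [5,9]  [10,11]  [9,14]  [16,17]  [17,20]
[0,1] uncovered → point at 1; [2,8] uncovered → point at 8; [10,11] uncovered → point at 11; [16,17] uncovered → point at 17.
Points: 1, 8, 11, 17 (4 total).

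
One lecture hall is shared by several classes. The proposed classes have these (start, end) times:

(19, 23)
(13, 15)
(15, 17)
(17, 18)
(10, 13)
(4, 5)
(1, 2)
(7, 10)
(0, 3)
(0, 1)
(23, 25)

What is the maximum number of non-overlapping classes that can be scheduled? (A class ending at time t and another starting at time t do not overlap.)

Sort by end time and greedily take each interval whose start is ≥ the last chosen end.
By end time: (0,1), (1,2), (0,3), (4,5), (7,10), (10,13), (13,15), (15,17), (17,18), (19,23), (23,25).
Pick (0,1); next start ≥ 1 → (1,2); next start ≥ 2 → (4,5); next start ≥ 5 → (7,10); next start ≥ 10 → (10,13); next start ≥ 13 → (13,15); next start ≥ 15 → (15,17); next start ≥ 17 → (17,18); next start ≥ 18 → (19,23); next start ≥ 23 → (23,25).
Selected 10 classes.

10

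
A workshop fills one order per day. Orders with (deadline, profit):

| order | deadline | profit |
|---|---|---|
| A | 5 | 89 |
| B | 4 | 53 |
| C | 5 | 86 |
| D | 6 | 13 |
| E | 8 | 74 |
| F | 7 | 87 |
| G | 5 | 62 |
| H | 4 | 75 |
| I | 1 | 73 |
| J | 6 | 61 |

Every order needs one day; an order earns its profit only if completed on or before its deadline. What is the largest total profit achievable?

607

Sort by profit descending; place each in the latest free slot ≤ its deadline.
Profit order: A=89 F=87 C=86 H=75 E=74 I=73 G=62 J=61 B=53 D=13
Assign: A→slot 5, F→slot 7, C→slot 4, H→slot 3, E→slot 8, I→slot 1, G→slot 2, J→slot 6, B skipped, D skipped.
Slots: [1:I] [2:G] [3:H] [4:C] [5:A] [6:J] [7:F] [8:E]
Profit = 73 + 62 + 75 + 86 + 89 + 61 + 87 + 74 = 607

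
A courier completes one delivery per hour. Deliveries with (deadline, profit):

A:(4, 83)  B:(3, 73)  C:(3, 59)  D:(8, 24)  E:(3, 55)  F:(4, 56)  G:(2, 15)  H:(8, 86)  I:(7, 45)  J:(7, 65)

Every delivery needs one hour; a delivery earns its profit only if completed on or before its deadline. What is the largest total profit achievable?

By profit: H(d8,86), A(d4,83), B(d3,73), J(d7,65), C(d3,59), F(d4,56), E(d3,55), I(d7,45), D(d8,24), G(d2,15)
H→slot 8; A→slot 4; B→slot 3; J→slot 7; C→slot 2; F→slot 1; E skipped; I→slot 6; D→slot 5; G skipped.
Profit = 56 + 59 + 73 + 83 + 24 + 45 + 65 + 86 = 491

491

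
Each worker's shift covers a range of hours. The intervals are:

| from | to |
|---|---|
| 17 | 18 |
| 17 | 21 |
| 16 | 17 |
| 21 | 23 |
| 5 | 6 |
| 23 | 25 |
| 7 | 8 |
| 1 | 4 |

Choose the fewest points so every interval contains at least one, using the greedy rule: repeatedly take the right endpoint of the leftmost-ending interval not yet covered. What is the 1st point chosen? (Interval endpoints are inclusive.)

Sorted: [1,4] [5,6] [7,8] [16,17] [17,18] [17,21] [21,23] [23,25]
{[1,4]} hit by 4; {[5,6]} hit by 6; {[7,8]} hit by 8; {[16,17],[17,18],[17,21]} hit by 17; {[21,23],[23,25]} hit by 23.
Points: 4, 6, 8, 17, 23 (5 total).

4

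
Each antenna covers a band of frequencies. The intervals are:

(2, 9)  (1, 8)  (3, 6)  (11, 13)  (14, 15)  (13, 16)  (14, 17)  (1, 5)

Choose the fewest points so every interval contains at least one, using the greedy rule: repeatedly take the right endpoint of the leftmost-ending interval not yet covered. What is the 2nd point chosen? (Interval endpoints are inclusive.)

Sort by right endpoint; whenever an interval is uncovered, place a point at its right end.
By right end: [1,5]  [3,6]  [1,8]  [2,9]  [11,13]  [14,15]  [13,16]  [14,17]
[1,5] uncovered → point at 5; [11,13] uncovered → point at 13; [14,15] uncovered → point at 15.
Points: 5, 13, 15 (3 total).

13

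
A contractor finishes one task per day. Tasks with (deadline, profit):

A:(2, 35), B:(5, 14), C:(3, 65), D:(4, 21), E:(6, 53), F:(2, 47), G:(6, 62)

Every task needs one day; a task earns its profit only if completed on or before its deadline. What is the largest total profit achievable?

By profit: C(d3,65), G(d6,62), E(d6,53), F(d2,47), A(d2,35), D(d4,21), B(d5,14)
C→slot 3; G→slot 6; E→slot 5; F→slot 2; A→slot 1; D→slot 4; B skipped.
Profit = 35 + 47 + 65 + 21 + 53 + 62 = 283

283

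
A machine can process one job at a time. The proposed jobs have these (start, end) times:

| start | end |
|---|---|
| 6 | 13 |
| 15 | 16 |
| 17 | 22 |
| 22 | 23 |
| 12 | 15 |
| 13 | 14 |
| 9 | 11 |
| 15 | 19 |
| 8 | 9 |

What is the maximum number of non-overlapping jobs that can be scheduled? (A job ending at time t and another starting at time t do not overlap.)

Greedy by earliest finish: after sorting by end time, pick each interval compatible with the last pick.
Sorted by end: (8,9)  (9,11)  (6,13)  (13,14)  (12,15)  (15,16)  (15,19)  (17,22)  (22,23)
take (8,9); take (9,11); skip (6,13); take (13,14); take (15,16); take (17,22); take (22,23).
Selected 6 jobs.

6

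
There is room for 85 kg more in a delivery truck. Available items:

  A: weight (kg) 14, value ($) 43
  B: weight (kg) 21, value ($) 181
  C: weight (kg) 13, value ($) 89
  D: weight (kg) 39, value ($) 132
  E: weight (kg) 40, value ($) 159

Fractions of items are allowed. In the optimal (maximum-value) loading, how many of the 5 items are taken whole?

Order: B (181/21=8.62) > C (89/13=6.85) > E (159/40=3.98) > D (132/39=3.38) > A (43/14=3.07)
Fill: take B (21 @ 181) → take C (13 @ 89) → take E (40 @ 159) → take 11/39 of D → 37.23; 85/85 used.
3 item(s) taken whole; one partial (take 11/39 of D).

3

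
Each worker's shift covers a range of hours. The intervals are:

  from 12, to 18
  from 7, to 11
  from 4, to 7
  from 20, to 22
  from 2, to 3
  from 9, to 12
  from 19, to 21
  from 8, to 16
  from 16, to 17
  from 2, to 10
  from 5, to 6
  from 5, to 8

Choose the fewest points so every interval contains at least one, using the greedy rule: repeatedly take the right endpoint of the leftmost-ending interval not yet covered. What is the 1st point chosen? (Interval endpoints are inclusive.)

3

Process intervals by earliest right end; each time one isn't hit yet, stab at its right endpoint.
Sorted: [2,3] [5,6] [4,7] [5,8] [2,10] [7,11] [9,12] [8,16] [16,17] [12,18] [19,21] [20,22]
{[2,3]} hit by 3; {[5,6],[4,7],[5,8],[2,10]} hit by 6; {[7,11],[9,12],[8,16]} hit by 11; {[16,17],[12,18]} hit by 17; {[19,21],[20,22]} hit by 21.
Points: 3, 6, 11, 17, 21 (5 total).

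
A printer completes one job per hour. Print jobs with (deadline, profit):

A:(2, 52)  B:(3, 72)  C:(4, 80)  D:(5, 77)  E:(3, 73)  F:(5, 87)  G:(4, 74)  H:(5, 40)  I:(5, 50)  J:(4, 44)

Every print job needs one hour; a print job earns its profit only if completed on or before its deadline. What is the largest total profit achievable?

Profit order: F=87 C=80 D=77 G=74 E=73 B=72 A=52 I=50 J=44 H=40
Assign: F→slot 5, C→slot 4, D→slot 3, G→slot 2, E→slot 1, B skipped, A skipped, I skipped, J skipped, H skipped.
Slots: [1:E] [2:G] [3:D] [4:C] [5:F]
Profit = 73 + 74 + 77 + 80 + 87 = 391

391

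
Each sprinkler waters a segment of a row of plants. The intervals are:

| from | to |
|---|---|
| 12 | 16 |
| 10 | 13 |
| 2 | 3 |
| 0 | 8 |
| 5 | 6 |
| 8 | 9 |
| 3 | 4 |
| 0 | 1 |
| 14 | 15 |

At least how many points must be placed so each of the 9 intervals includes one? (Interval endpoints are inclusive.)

6

Process intervals by earliest right end; each time one isn't hit yet, stab at its right endpoint.
Sorted: [0,1] [2,3] [3,4] [5,6] [0,8] [8,9] [10,13] [14,15] [12,16]
{[0,1]} hit by 1; {[2,3],[3,4]} hit by 3; {[5,6],[0,8]} hit by 6; {[8,9]} hit by 9; {[10,13]} hit by 13; {[14,15],[12,16]} hit by 15.
Points: 1, 3, 6, 9, 13, 15 (6 total).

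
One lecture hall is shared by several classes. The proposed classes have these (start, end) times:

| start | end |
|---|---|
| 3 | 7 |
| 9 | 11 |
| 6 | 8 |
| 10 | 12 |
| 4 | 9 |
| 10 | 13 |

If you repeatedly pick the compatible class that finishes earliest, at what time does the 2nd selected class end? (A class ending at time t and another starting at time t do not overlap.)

By end time: (3,7), (6,8), (4,9), (9,11), (10,12), (10,13).
Pick (3,7); next start ≥ 7 → (9,11).
Selected: (3,7) (9,11)

11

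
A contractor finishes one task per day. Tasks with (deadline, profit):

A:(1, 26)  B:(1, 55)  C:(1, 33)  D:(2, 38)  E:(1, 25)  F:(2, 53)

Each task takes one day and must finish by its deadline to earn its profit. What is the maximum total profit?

Take jobs in profit order; each goes to the latest open slot no later than its deadline.
Profit order: B=55 F=53 D=38 C=33 A=26 E=25
Assign: B→slot 1, F→slot 2, D skipped, C skipped, A skipped, E skipped.
Slots: [1:B] [2:F]
Profit = 55 + 53 = 108

108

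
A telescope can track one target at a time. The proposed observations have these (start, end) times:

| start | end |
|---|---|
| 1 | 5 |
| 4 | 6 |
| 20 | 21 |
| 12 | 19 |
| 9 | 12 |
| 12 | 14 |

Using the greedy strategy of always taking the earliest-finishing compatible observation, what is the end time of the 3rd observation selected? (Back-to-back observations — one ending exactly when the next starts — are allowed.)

By end time: (1,5), (4,6), (9,12), (12,14), (12,19), (20,21).
Pick (1,5); next start ≥ 5 → (9,12); next start ≥ 12 → (12,14); next start ≥ 14 → (20,21).
Selected: (1,5) (9,12) (12,14) (20,21)

14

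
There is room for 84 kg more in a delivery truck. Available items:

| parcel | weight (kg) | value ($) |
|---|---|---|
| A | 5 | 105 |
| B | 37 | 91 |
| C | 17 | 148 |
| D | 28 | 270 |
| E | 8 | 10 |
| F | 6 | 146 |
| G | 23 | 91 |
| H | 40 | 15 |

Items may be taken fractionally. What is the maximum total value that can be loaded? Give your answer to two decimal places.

772.30

Ratios (sorted): F 24.33, A 21.00, D 9.64, C 8.71, G 3.96, B 2.46, E 1.25, H 0.38
take F (6 @ 146); take A (5 @ 105); take D (28 @ 270); take C (17 @ 148); take G (23 @ 91); take 5/37 of B → 12.30. Capacity used 84/84.
Total value = 772.30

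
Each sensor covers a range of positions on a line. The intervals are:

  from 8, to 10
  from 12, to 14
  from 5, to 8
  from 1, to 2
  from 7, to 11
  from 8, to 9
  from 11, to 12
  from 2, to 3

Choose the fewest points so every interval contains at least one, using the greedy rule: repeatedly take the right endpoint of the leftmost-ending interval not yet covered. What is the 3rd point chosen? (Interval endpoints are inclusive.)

Sort by right endpoint; whenever an interval is uncovered, place a point at its right end.
By right end: [1,2]  [2,3]  [5,8]  [8,9]  [8,10]  [7,11]  [11,12]  [12,14]
[1,2] uncovered → point at 2; [5,8] uncovered → point at 8; [11,12] uncovered → point at 12.
Points: 2, 8, 12 (3 total).

12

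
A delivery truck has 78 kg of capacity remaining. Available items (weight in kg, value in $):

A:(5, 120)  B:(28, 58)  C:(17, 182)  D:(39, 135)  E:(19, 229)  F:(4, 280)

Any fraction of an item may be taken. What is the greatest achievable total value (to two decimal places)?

925.23

Order: F (280/4=70.00) > A (120/5=24.00) > E (229/19=12.05) > C (182/17=10.71) > D (135/39=3.46) > B (58/28=2.07)
Fill: take F (4 @ 280) → take A (5 @ 120) → take E (19 @ 229) → take C (17 @ 182) → take 33/39 of D → 114.23; 78/78 used.
Total value = 925.23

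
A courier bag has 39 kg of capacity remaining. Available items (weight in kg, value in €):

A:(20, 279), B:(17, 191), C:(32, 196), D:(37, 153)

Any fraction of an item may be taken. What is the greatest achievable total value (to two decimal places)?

482.25

Order: A (279/20=13.95) > B (191/17=11.24) > C (196/32=6.12) > D (153/37=4.14)
Fill: take A (20 @ 279) → take B (17 @ 191) → take 2/32 of C → 12.25; 39/39 used.
Total value = 482.25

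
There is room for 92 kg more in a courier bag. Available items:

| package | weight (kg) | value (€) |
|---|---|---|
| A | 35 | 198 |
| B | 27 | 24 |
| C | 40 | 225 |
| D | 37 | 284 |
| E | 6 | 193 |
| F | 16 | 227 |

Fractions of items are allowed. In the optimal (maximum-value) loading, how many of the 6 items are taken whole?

3

Order: E (193/6=32.17) > F (227/16=14.19) > D (284/37=7.68) > A (198/35=5.66) > C (225/40=5.62) > B (24/27=0.89)
Fill: take E (6 @ 193) → take F (16 @ 227) → take D (37 @ 284) → take 33/35 of A → 186.69; 92/92 used.
3 item(s) taken whole; one partial (take 33/35 of A).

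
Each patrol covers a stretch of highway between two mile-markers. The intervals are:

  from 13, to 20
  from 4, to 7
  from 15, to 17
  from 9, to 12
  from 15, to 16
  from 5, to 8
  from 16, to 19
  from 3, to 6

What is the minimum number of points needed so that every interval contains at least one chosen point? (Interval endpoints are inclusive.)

Process intervals by earliest right end; each time one isn't hit yet, stab at its right endpoint.
Sorted: [3,6] [4,7] [5,8] [9,12] [15,16] [15,17] [16,19] [13,20]
{[3,6],[4,7],[5,8]} hit by 6; {[9,12]} hit by 12; {[15,16],[15,17],[16,19],[13,20]} hit by 16.
Points: 6, 12, 16 (3 total).

3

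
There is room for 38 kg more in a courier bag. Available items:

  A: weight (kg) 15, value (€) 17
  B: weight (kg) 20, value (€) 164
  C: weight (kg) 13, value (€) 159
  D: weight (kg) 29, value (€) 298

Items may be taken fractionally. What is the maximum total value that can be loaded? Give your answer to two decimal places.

415.90

Greedy by value/weight ratio, highest first.
Ratios (sorted): C 12.23, D 10.28, B 8.20, A 1.13
take C (13 @ 159); take 25/29 of D → 256.90. Capacity used 38/38.
Total value = 415.90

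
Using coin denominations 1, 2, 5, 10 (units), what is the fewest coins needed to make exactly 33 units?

5

Use the largest denomination that fits, subtract, and repeat.
33 = 3×10 + 1×2 + 1×1
Total coins = 3 + 1 + 1 = 5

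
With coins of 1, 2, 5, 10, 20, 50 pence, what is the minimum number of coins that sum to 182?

Use the largest denomination that fits, subtract, and repeat.
182 − 3×50→32 − 1×20→12 − 1×10→2 − 1×2→0
Total coins = 3 + 1 + 1 + 1 = 6

6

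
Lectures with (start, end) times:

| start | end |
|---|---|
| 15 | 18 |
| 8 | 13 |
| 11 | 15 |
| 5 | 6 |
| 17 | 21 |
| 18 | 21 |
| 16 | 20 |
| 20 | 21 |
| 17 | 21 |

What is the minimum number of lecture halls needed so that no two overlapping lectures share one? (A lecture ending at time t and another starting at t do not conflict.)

Count concurrent intervals with a sweep; the peak is the room count.
starts: [5, 8, 11, 15, 16, 17, 17, 18, 20]
ends:   [6, 13, 15, 18, 20, 21, 21, 21, 21]
s5→1 e6→0 s8→1 s11→2 e13→1 e15→0 s15→1 s16→2 s17→3 s17→4  — peak 4.

4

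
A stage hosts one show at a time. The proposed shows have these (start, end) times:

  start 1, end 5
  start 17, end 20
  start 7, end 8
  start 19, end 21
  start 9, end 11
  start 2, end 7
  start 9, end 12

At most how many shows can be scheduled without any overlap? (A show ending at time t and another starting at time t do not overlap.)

By end time: (1,5), (2,7), (7,8), (9,11), (9,12), (17,20), (19,21).
Pick (1,5); next start ≥ 5 → (7,8); next start ≥ 8 → (9,11); next start ≥ 11 → (17,20).
Selected 4 shows.

4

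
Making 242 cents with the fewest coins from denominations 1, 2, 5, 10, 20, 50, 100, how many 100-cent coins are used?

2

Use the largest denomination that fits, subtract, and repeat.
242 − 2×100→42 − 2×20→2 − 1×2→0
Count of 100: 2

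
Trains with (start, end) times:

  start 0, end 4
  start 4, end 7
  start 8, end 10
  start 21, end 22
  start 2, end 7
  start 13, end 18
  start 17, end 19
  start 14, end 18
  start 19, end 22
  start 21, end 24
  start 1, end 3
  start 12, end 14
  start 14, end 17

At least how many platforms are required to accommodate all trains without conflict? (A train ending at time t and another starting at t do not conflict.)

3

The answer is the maximum number of intervals overlapping at any instant.
starts: [0, 1, 2, 4, 8, 12, 13, 14, 14, 17, 19, 21, 21]
ends:   [3, 4, 7, 7, 10, 14, 17, 18, 18, 19, 22, 22, 24]
s0→1 s1→2 s2→3  — peak 3.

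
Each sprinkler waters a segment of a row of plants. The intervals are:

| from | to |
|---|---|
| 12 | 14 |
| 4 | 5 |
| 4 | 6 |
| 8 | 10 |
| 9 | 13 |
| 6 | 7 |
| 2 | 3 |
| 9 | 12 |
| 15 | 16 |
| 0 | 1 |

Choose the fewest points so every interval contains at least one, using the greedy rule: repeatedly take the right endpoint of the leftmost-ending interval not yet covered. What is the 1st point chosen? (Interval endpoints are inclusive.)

Process intervals by earliest right end; each time one isn't hit yet, stab at its right endpoint.
By right end: [0,1]  [2,3]  [4,5]  [4,6]  [6,7]  [8,10]  [9,12]  [9,13]  [12,14]  [15,16]
[0,1] uncovered → point at 1; [2,3] uncovered → point at 3; [4,5] uncovered → point at 5; [6,7] uncovered → point at 7; [8,10] uncovered → point at 10; [12,14] uncovered → point at 14; [15,16] uncovered → point at 16.
Points: 1, 3, 5, 7, 10, 14, 16 (7 total).

1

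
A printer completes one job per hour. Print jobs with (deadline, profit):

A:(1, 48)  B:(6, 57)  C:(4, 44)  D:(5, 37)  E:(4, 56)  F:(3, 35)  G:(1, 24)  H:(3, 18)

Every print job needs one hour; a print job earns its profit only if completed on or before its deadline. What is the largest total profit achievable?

Sort by profit descending; place each in the latest free slot ≤ its deadline.
Profit order: B=57 E=56 A=48 C=44 D=37 F=35 G=24 H=18
Assign: B→slot 6, E→slot 4, A→slot 1, C→slot 3, D→slot 5, F→slot 2, G skipped, H skipped.
Slots: [1:A] [2:F] [3:C] [4:E] [5:D] [6:B]
Profit = 48 + 35 + 44 + 56 + 37 + 57 = 277

277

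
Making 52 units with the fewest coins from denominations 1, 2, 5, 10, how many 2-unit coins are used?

1

Use the largest denomination that fits, subtract, and repeat.
52 − 5×10→2 − 1×2→0
Count of 2: 1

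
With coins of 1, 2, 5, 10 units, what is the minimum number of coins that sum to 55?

6

Greedy: take as many of the largest coin as possible, then repeat with the remainder.
55 − 5×10→5 − 1×5→0
Total coins = 5 + 1 = 6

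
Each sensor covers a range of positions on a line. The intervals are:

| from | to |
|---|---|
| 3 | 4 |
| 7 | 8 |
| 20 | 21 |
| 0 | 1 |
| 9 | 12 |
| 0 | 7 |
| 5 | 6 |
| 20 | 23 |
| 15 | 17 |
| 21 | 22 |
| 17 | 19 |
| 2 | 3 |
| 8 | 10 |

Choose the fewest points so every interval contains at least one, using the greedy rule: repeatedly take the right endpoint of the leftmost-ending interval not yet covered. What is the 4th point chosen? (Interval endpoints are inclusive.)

Process intervals by earliest right end; each time one isn't hit yet, stab at its right endpoint.
By right end: [0,1]  [2,3]  [3,4]  [5,6]  [0,7]  [7,8]  [8,10]  [9,12]  [15,17]  [17,19]  [20,21]  [21,22]  [20,23]
[0,1] uncovered → point at 1; [2,3] uncovered → point at 3; [5,6] uncovered → point at 6; [7,8] uncovered → point at 8; [9,12] uncovered → point at 12; [15,17] uncovered → point at 17; [20,21] uncovered → point at 21.
Points: 1, 3, 6, 8, 12, 17, 21 (7 total).

8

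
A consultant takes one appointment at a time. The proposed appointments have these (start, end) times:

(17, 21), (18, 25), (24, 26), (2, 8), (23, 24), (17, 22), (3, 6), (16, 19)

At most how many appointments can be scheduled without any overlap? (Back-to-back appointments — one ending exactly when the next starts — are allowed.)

4

Order by finish time; keep every interval that doesn't clash with the previous kept one.
Sorted by end: (3,6)  (2,8)  (16,19)  (17,21)  (17,22)  (23,24)  (18,25)  (24,26)
take (3,6); take (16,19); take (23,24); take (24,26).
Selected 4 appointments.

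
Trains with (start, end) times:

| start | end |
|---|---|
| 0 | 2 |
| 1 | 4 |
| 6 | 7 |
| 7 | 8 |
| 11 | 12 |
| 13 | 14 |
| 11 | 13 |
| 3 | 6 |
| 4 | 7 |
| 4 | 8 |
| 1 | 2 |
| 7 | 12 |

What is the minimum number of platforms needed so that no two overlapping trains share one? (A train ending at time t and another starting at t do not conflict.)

3

The answer is the maximum number of intervals overlapping at any instant.
starts: [0, 1, 1, 3, 4, 4, 6, 7, 7, 11, 11, 13]
ends:   [2, 2, 4, 6, 7, 7, 8, 8, 12, 12, 13, 14]
s0→1 s1→2 s1→3  — peak 3.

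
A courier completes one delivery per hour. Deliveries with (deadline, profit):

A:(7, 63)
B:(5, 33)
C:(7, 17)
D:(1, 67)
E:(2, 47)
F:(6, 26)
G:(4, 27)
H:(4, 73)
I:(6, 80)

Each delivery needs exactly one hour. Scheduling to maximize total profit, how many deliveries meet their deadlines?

Take jobs in profit order; each goes to the latest open slot no later than its deadline.
Profit order: I=80 H=73 D=67 A=63 E=47 B=33 G=27 F=26 C=17
Assign: I→slot 6, H→slot 4, D→slot 1, A→slot 7, E→slot 2, B→slot 5, G→slot 3, F skipped, C skipped.
Slots: [1:D] [2:E] [3:G] [4:H] [5:B] [6:I] [7:A]
7 of 9 scheduled.

7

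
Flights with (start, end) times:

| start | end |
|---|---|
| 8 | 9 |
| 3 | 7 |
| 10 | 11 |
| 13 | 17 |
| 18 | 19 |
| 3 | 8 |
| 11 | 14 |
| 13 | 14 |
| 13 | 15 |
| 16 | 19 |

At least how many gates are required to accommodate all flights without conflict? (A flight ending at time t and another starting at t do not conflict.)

4

Events (time:±→running): 3:+→1 3:+→2 7:-→1 8:-→0 8:+→1 9:-→0 10:+→1 11:-→0 11:+→1 13:+→2 13:+→3 13:+→4 … peak 4.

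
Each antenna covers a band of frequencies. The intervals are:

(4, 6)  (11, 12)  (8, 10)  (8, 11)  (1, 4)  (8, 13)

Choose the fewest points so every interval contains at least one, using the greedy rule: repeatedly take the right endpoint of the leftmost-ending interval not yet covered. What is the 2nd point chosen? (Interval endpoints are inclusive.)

Process intervals by earliest right end; each time one isn't hit yet, stab at its right endpoint.
By right end: [1,4]  [4,6]  [8,10]  [8,11]  [11,12]  [8,13]
[1,4] uncovered → point at 4; [8,10] uncovered → point at 10; [11,12] uncovered → point at 12.
Points: 4, 10, 12 (3 total).

10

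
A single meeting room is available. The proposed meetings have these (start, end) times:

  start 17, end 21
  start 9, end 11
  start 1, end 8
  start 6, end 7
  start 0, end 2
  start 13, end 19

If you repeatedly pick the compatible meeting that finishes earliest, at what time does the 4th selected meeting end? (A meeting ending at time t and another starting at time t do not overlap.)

Sort by end time and greedily take each interval whose start is ≥ the last chosen end.
Sorted by end: (0,2)  (6,7)  (1,8)  (9,11)  (13,19)  (17,21)
take (0,2); take (6,7); skip (1,8); take (9,11); take (13,19); skip (17,21).
Selected: (0,2) (6,7) (9,11) (13,19)

19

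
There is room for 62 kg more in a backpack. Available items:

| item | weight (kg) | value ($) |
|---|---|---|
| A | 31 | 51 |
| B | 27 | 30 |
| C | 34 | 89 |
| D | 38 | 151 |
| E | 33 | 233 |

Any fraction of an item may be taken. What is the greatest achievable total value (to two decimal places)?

Greedy by value/weight ratio, highest first.
Ratios (sorted): E 7.06, D 3.97, C 2.62, A 1.65, B 1.11
take E (33 @ 233); take 29/38 of D → 115.24. Capacity used 62/62.
Total value = 348.24

348.24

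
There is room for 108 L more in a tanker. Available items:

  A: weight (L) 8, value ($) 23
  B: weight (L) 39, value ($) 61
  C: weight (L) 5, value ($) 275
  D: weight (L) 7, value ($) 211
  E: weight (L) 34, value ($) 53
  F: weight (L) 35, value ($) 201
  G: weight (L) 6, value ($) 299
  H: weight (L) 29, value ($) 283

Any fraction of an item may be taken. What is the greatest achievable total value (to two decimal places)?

1320.15

Ratios (sorted): C 55.00, G 49.83, D 30.14, H 9.76, F 5.74, A 2.88, B 1.56, E 1.56
take C (5 @ 275); take G (6 @ 299); take D (7 @ 211); take H (29 @ 283); take F (35 @ 201); take A (8 @ 23); take 18/39 of B → 28.15. Capacity used 108/108.
Total value = 1320.15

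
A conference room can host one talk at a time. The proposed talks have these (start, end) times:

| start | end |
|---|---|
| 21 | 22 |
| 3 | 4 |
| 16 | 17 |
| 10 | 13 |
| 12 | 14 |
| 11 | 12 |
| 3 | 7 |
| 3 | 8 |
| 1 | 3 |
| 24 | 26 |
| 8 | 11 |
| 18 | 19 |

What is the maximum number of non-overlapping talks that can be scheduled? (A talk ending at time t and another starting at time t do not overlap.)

9

Greedy by earliest finish: after sorting by end time, pick each interval compatible with the last pick.
By end time: (1,3), (3,4), (3,7), (3,8), (8,11), (11,12), (10,13), (12,14), (16,17), (18,19), (21,22), (24,26).
Pick (1,3); next start ≥ 3 → (3,4); next start ≥ 4 → (8,11); next start ≥ 11 → (11,12); next start ≥ 12 → (12,14); next start ≥ 14 → (16,17); next start ≥ 17 → (18,19); next start ≥ 19 → (21,22); next start ≥ 22 → (24,26).
Selected 9 talks.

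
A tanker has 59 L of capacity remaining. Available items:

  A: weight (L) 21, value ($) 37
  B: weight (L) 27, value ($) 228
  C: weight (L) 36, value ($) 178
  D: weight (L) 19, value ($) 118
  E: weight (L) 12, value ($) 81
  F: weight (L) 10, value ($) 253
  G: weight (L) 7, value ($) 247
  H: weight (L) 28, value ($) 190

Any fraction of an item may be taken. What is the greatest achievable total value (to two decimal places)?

Greedy by value/weight ratio, highest first.
Ratios (sorted): G 35.29, F 25.30, B 8.44, H 6.79, E 6.75, D 6.21, C 4.94, A 1.76
take G (7 @ 247); take F (10 @ 253); take B (27 @ 228); take 15/28 of H → 101.79. Capacity used 59/59.
Total value = 829.79

829.79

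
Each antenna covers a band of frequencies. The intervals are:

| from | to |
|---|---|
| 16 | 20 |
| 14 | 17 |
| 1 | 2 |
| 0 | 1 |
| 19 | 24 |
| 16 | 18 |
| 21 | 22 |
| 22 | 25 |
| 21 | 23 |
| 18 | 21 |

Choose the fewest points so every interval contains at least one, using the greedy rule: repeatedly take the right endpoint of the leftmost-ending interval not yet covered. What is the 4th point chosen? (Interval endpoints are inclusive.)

25

Sort by right endpoint; whenever an interval is uncovered, place a point at its right end.
By right end: [0,1]  [1,2]  [14,17]  [16,18]  [16,20]  [18,21]  [21,22]  [21,23]  [19,24]  [22,25]
[0,1] uncovered → point at 1; [14,17] uncovered → point at 17; [18,21] uncovered → point at 21; [22,25] uncovered → point at 25.
Points: 1, 17, 21, 25 (4 total).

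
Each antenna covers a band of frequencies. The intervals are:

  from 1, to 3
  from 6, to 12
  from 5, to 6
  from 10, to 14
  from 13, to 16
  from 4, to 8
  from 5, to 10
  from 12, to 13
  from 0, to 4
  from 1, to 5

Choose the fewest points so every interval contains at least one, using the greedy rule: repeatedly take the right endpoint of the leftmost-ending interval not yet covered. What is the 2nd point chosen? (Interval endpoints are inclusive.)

Process intervals by earliest right end; each time one isn't hit yet, stab at its right endpoint.
By right end: [1,3]  [0,4]  [1,5]  [5,6]  [4,8]  [5,10]  [6,12]  [12,13]  [10,14]  [13,16]
[1,3] uncovered → point at 3; [5,6] uncovered → point at 6; [12,13] uncovered → point at 13.
Points: 3, 6, 13 (3 total).

6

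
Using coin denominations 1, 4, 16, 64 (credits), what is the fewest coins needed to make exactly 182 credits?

Greedy: take as many of the largest coin as possible, then repeat with the remainder.
182 = 2×64 + 3×16 + 1×4 + 2×1
Total coins = 2 + 3 + 1 + 2 = 8

8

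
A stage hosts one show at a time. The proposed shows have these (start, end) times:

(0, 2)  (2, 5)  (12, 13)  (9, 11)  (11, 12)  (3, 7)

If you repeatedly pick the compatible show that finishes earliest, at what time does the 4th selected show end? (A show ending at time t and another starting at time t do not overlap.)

Sort by end time and greedily take each interval whose start is ≥ the last chosen end.
Sorted by end: (0,2)  (2,5)  (3,7)  (9,11)  (11,12)  (12,13)
take (0,2); take (2,5); take (9,11); take (11,12); take (12,13).
Selected: (0,2) (2,5) (9,11) (11,12) (12,13)

12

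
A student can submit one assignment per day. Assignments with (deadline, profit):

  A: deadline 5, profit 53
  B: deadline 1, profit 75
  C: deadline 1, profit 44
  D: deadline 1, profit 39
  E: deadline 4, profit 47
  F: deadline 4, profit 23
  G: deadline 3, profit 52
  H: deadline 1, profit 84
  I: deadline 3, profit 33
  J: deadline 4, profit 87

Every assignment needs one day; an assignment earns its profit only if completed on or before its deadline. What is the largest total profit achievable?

323

Profit order: J=87 H=84 B=75 A=53 G=52 E=47 C=44 D=39 I=33 F=23
Assign: J→slot 4, H→slot 1, B skipped, A→slot 5, G→slot 3, E→slot 2, C skipped, D skipped, I skipped, F skipped.
Slots: [1:H] [2:E] [3:G] [4:J] [5:A]
Profit = 84 + 47 + 52 + 87 + 53 = 323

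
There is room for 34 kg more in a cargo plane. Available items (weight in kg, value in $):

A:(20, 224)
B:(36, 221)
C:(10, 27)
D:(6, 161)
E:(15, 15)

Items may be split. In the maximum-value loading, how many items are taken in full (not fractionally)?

Order: D (161/6=26.83) > A (224/20=11.20) > B (221/36=6.14) > C (27/10=2.70) > E (15/15=1.00)
Fill: take D (6 @ 161) → take A (20 @ 224) → take 8/36 of B → 49.11; 34/34 used.
2 item(s) taken whole; one partial (take 8/36 of B).

2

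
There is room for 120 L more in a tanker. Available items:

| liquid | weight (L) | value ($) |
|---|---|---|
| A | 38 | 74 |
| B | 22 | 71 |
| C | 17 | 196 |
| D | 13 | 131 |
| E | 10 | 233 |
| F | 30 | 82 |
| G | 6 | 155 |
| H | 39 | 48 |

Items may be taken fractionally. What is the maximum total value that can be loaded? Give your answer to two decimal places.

Ratios (sorted): G 25.83, E 23.30, C 11.53, D 10.08, B 3.23, F 2.73, A 1.95, H 1.23
take G (6 @ 155); take E (10 @ 233); take C (17 @ 196); take D (13 @ 131); take B (22 @ 71); take F (30 @ 82); take 22/38 of A → 42.84. Capacity used 120/120.
Total value = 910.84

910.84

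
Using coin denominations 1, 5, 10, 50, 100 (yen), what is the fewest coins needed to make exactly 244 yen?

10

Use the largest denomination that fits, subtract, and repeat.
244 = 2×100 + 4×10 + 4×1
Total coins = 2 + 4 + 4 = 10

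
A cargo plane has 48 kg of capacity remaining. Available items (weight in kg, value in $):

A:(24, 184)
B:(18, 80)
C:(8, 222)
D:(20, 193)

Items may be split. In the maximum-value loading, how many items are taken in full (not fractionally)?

2

Sort by value per unit weight and fill in that order.
Order: C (222/8=27.75) > D (193/20=9.65) > A (184/24=7.67) > B (80/18=4.44)
Fill: take C (8 @ 222) → take D (20 @ 193) → take 20/24 of A → 153.33; 48/48 used.
2 item(s) taken whole; one partial (take 20/24 of A).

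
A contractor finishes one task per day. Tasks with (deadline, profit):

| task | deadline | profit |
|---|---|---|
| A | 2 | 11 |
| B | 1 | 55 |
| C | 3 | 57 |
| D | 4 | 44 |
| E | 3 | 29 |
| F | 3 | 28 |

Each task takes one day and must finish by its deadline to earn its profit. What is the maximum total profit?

Take jobs in profit order; each goes to the latest open slot no later than its deadline.
By profit: C(d3,57), B(d1,55), D(d4,44), E(d3,29), F(d3,28), A(d2,11)
C→slot 3; B→slot 1; D→slot 4; E→slot 2; F skipped; A skipped.
Profit = 55 + 29 + 57 + 44 = 185

185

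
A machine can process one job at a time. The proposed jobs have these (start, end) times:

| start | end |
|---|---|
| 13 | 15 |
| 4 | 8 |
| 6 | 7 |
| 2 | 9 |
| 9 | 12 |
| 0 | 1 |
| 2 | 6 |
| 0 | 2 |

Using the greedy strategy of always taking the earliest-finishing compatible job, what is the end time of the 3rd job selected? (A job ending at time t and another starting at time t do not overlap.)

Sort by end time and greedily take each interval whose start is ≥ the last chosen end.
By end time: (0,1), (0,2), (2,6), (6,7), (4,8), (2,9), (9,12), (13,15).
Pick (0,1); next start ≥ 1 → (2,6); next start ≥ 6 → (6,7); next start ≥ 7 → (9,12); next start ≥ 12 → (13,15).
Selected: (0,1) (2,6) (6,7) (9,12) (13,15)

7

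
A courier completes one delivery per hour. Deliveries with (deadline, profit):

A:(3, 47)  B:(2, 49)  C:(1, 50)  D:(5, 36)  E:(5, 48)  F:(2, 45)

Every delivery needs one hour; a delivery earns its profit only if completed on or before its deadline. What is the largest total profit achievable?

Profit order: C=50 B=49 E=48 A=47 F=45 D=36
Assign: C→slot 1, B→slot 2, E→slot 5, A→slot 3, F skipped, D→slot 4.
Slots: [1:C] [2:B] [3:A] [4:D] [5:E]
Profit = 50 + 49 + 47 + 36 + 48 = 230

230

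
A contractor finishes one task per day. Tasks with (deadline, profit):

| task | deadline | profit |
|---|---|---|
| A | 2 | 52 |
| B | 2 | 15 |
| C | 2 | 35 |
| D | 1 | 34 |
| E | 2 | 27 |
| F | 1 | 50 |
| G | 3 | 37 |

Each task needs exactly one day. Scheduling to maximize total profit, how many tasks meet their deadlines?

3

Sort by profit descending; place each in the latest free slot ≤ its deadline.
By profit: A(d2,52), F(d1,50), G(d3,37), C(d2,35), D(d1,34), E(d2,27), B(d2,15)
A→slot 2; F→slot 1; G→slot 3; C skipped; D skipped; E skipped; B skipped.
3 of 7 scheduled.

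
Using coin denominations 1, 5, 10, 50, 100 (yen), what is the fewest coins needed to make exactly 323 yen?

8

Use the largest denomination that fits, subtract, and repeat.
323 = 3×100 + 2×10 + 3×1
Total coins = 3 + 2 + 3 = 8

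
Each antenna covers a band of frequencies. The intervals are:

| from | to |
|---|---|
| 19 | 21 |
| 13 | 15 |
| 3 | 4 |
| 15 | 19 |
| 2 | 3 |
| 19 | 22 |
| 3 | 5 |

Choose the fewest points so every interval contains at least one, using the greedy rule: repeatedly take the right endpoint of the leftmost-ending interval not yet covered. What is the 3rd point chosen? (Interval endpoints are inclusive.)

21

Process intervals by earliest right end; each time one isn't hit yet, stab at its right endpoint.
Sorted: [2,3] [3,4] [3,5] [13,15] [15,19] [19,21] [19,22]
{[2,3],[3,4],[3,5]} hit by 3; {[13,15],[15,19]} hit by 15; {[19,21],[19,22]} hit by 21.
Points: 3, 15, 21 (3 total).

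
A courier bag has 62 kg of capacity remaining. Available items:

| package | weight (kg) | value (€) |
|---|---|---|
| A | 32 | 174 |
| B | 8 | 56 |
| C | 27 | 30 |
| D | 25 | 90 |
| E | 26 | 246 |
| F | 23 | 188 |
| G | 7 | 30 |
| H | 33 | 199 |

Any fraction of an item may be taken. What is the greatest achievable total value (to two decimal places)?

Order: E (246/26=9.46) > F (188/23=8.17) > B (56/8=7.00) > H (199/33=6.03) > A (174/32=5.44) > G (30/7=4.29) > D (90/25=3.60) > C (30/27=1.11)
Fill: take E (26 @ 246) → take F (23 @ 188) → take B (8 @ 56) → take 5/33 of H → 30.15; 62/62 used.
Total value = 520.15

520.15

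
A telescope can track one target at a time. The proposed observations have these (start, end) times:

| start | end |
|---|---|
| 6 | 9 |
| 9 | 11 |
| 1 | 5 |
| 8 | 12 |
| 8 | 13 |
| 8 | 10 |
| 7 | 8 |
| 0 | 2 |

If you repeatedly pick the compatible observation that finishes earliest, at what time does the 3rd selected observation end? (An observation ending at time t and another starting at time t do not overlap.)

Greedy by earliest finish: after sorting by end time, pick each interval compatible with the last pick.
Sorted by end: (0,2)  (1,5)  (7,8)  (6,9)  (8,10)  (9,11)  (8,12)  (8,13)
take (0,2); take (7,8); take (8,10); skip (9,11).
Selected: (0,2) (7,8) (8,10)

10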